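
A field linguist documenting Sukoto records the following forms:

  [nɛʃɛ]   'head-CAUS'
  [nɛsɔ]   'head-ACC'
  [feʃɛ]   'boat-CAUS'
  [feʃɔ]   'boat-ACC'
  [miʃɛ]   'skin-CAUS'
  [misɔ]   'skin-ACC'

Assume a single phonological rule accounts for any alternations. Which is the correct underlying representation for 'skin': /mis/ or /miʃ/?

/mis/

The root 'skin' surfaces as [miʃɛ] and [misɔ], with a stem-final [ʃ] ~ [s] alternation.
But 'boat' keeps [ʃ] in both environments ([feʃɛ], [feʃɔ]), so there is no rule changing /ʃ/ to [s] before the ACC suffix.
Therefore /s/ is basic and [ʃ] is derived by palatalization before a front vowel (/s/ becomes palato-alveolar [ʃ] before a front vowel).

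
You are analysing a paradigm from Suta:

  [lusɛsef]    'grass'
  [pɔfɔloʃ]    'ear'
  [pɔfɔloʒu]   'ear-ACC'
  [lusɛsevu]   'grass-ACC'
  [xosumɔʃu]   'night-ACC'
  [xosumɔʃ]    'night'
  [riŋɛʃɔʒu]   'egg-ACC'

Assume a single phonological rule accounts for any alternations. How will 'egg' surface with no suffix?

The root 'ear' surfaces as [pɔfɔloʃ] and [pɔfɔloʒu], with a stem-final [ʃ] ~ [ʒ] alternation.
The stem 'night' ([xosumɔʃ], [xosumɔʃu]) shows [ʃ] unchanged in both environments, so [ʃ] cannot be basic with [ʒ] derived before the ACC suffix.
The alternation reflects word-final obstruent devoicing: voiced obstruents become voiceless word-finally. /ʒ/ is underlying.
The one attested form of 'egg', [riŋɛʃɔʒu], shows underlying /riŋɛʃɔʒ/. Applying the same rule word-finally gives [riŋɛʃɔʃ].

[riŋɛʃɔʃ]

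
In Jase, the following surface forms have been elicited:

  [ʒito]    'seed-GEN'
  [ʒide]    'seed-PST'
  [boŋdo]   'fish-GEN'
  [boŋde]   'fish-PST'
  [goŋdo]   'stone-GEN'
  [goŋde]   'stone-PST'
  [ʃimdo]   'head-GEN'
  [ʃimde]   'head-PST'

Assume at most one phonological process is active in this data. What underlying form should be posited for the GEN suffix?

The GEN morpheme has two allomorphs, [-do] and [-to].
By contrast the PST suffix keeps its initial [d] throughout — that segment must be underlying.
The GEN suffix is therefore /-to/ underlyingly, with post-nasal voicing: voiceless stops become voiced after a nasal.

/-to/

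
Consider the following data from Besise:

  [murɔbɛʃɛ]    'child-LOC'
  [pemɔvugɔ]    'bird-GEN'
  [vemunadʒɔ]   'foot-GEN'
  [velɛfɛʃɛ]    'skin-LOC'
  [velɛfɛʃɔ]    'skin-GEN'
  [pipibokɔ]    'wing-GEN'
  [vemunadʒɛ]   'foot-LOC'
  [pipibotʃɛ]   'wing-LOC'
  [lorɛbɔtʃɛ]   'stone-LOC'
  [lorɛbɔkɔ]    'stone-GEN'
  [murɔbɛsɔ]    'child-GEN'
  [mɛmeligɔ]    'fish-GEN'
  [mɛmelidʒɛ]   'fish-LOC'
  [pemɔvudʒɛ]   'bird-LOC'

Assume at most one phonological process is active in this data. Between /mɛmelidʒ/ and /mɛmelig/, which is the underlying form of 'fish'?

In [mɛmelidʒɛ] and [mɛmeligɔ] the final segment of 'fish' alternates: [dʒ] ~ [g].
Compare 'foot', with invariant [dʒ] in [vemunadʒɛ] and [vemunadʒɔ]: an analysis with underlying /dʒ/ and a rule producing [g] before the GEN suffix would wrongly predict alternation here too.
The underlying segment must be /g/; /k/, /g/ and /s/ become palato-alveolar [tʃ], [dʒ] and [ʃ] before a front vowel, yielding [dʒ] there.

/mɛmelig/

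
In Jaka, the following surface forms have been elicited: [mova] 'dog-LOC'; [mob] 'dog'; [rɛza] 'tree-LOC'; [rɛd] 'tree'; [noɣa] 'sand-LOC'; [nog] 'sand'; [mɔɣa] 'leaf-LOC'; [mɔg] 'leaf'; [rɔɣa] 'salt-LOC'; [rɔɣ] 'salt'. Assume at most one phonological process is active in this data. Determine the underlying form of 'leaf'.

/mɔg/

The root 'leaf' surfaces as [mɔɣa] and [mɔg], with a stem-final [ɣ] ~ [g] alternation.
Compare 'salt', with invariant [ɣ] in [rɔɣa] and [rɔɣ]: an analysis with underlying /ɣ/ and a rule producing [g] in isolation would wrongly predict alternation here too.
So /g/ is underlying, and a rule of intervocalic spirantization — voiced stops become fricatives between vowels — gives [ɣ].
The underlying form of 'leaf' is therefore /mɔg/.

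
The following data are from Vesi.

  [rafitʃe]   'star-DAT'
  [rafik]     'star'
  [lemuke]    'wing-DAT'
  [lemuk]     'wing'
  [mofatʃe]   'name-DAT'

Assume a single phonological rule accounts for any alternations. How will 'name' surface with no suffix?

In [rafitʃe] and [rafik] the final segment of 'star' alternates: [tʃ] ~ [k].
But 'wing' keeps [k] in both environments ([lemuke], [lemuk]), so there is no rule changing /k/ to [tʃ] before the DAT suffix.
The alternation reflects depalatalization: palato-alveolar /tʃ/ becomes [k] when no front vowel follows. /tʃ/ is underlying.
The one attested form of 'name', [mofatʃe], shows underlying /mofatʃ/. Applying the same rule when no front vowel follows gives [mofak].

[mofak]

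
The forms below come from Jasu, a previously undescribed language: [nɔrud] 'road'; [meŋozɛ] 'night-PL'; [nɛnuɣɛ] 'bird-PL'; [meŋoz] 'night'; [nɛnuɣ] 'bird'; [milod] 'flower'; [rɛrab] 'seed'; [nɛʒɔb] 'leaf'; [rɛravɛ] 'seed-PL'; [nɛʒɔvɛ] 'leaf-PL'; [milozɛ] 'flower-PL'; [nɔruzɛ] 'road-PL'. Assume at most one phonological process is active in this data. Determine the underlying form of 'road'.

/nɔrud/

'road' shows [z] ~ [d] at the end of the stem ([nɔruzɛ] vs [nɔrud]).
Compare 'night', with invariant [z] in [meŋozɛ] and [meŋoz]: an analysis with underlying /z/ and a rule producing [d] in isolation would wrongly predict alternation here too.
The underlying segment must be /d/; voiced stops become fricatives between vowels, yielding [z] there.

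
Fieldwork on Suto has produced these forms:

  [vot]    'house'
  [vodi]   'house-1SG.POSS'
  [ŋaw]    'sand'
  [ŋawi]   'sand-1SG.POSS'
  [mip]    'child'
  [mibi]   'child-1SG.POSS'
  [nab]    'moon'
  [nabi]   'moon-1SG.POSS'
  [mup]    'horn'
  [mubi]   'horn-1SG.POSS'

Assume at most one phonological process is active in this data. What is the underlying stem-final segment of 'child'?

/p/

In [mip] and [mibi] the final segment of 'child' alternates: [p] ~ [b].
Compare 'moon', with invariant [b] in [nab] and [nabi]: an analysis with underlying /b/ and a rule producing [p] in isolation would wrongly predict alternation here too.
So /p/ is underlying, and a rule of intervocalic voicing — voiceless stops become voiced between vowels — gives [b].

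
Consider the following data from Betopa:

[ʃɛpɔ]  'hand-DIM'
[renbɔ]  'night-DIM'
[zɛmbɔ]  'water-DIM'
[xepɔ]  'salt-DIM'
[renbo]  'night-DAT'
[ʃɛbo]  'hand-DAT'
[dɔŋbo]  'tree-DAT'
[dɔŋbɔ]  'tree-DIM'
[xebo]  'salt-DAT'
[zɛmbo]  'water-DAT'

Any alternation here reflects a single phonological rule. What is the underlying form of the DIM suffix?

/-pɔ/

The DIM suffix surfaces as [-bɔ] and [-pɔ], depending on the final segment of the stem.
The DAT suffix, which begins with [b], is invariant after every stem; so [b] is not altered by any rule here.
The DIM suffix is therefore /-pɔ/ underlyingly, with post-nasal voicing: voiceless stops become voiced after a nasal.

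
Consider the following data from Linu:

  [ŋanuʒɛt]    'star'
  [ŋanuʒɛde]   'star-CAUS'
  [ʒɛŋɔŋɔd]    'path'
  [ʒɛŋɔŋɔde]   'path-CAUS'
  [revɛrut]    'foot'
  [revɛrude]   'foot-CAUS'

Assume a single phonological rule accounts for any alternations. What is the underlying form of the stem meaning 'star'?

/ŋanuʒɛt/

In [ŋanuʒɛt] and [ŋanuʒɛde] the final segment of 'star' alternates: [t] ~ [d].
Compare 'path', with invariant [d] in [ʒɛŋɔŋɔd] and [ʒɛŋɔŋɔde]: an analysis with underlying /d/ and a rule producing [t] in isolation would wrongly predict alternation here too.
So /t/ is underlying, and a rule of intervocalic voicing — voiceless stops become voiced between vowels — gives [d].
Hence 'star' is /ŋanuʒɛt/ underlyingly.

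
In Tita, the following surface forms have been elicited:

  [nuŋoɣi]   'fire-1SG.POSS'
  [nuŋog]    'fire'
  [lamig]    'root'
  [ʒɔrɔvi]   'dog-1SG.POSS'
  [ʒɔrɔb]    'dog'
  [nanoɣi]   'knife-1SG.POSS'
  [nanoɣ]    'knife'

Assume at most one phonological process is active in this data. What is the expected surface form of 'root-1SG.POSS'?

'fire' shows [ɣ] ~ [g] at the end of the stem ([nuŋoɣi] vs [nuŋog]).
The stem 'knife' ([nanoɣi], [nanoɣ]) shows [ɣ] unchanged in both environments, so [ɣ] cannot be basic with [g] derived in isolation.
The underlying segment must be /g/; voiced stops become fricatives between vowels, yielding [ɣ] there.
From [lamig] the stem 'root' is /lamig/; between vowels this yields [lamiɣi].

[lamiɣi]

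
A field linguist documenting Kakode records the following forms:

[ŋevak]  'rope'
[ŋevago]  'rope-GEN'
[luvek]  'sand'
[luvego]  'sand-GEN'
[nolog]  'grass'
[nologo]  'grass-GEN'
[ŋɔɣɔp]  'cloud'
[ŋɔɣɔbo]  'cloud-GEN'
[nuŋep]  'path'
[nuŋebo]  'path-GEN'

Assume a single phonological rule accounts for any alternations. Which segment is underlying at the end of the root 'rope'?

/k/

In [ŋevak] and [ŋevago] the final segment of 'rope' alternates: [k] ~ [g].
The stem 'grass' ([nolog], [nologo]) shows [g] unchanged in both environments, so [g] cannot be basic with [k] derived in isolation.
The alternation reflects intervocalic voicing: voiceless stops become voiced between vowels. /k/ is underlying.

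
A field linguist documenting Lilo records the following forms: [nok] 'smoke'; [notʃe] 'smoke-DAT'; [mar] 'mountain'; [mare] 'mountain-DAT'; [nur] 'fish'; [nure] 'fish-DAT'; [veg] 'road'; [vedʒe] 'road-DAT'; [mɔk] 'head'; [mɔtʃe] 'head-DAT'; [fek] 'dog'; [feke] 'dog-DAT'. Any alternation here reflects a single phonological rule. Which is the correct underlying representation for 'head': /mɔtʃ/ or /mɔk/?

/mɔtʃ/

The stem for 'head' ends in [k] in [mɔk] but [tʃ] in [mɔtʃe].
If /k/ were underlying and a rule turned it into [tʃ] before the DAT suffix, 'dog' would also alternate; but it has [k] in both [fek] and [feke].
The underlying segment must be /tʃ/; palato-alveolar /tʃ/ and /dʒ/ become [k] and [g] when no front vowel follows, yielding [k] there.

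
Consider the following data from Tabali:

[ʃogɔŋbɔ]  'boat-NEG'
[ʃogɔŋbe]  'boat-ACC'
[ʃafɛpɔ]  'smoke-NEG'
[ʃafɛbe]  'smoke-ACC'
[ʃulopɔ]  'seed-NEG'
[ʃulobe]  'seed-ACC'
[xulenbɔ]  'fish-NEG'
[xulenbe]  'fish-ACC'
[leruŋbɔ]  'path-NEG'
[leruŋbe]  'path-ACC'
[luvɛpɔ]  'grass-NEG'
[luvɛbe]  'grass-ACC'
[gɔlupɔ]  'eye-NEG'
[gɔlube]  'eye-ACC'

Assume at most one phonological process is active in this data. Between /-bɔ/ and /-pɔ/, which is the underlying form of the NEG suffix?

/-pɔ/

The NEG morpheme has two allomorphs, [-bɔ] and [-pɔ].
By contrast the ACC suffix keeps its initial [b] throughout — that segment must be underlying.
So the underlying form is /-pɔ/, and voiceless stops become voiced after a nasal.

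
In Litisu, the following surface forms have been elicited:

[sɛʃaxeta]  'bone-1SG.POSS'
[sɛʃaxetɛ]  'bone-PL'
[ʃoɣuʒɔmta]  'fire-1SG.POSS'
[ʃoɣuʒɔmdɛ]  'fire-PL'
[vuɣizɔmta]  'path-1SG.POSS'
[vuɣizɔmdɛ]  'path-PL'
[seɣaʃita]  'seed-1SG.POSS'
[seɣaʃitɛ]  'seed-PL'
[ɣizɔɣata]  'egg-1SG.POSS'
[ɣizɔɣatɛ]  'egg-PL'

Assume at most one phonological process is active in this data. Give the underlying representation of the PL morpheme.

/-dɛ/

The PL suffix surfaces as [-dɛ] and [-tɛ], depending on the final segment of the stem.
By contrast the 1SG.POSS suffix keeps its initial [t] throughout — that segment must be underlying.
So the underlying form is /-dɛ/, and voiced stops become voiceless after a vowel.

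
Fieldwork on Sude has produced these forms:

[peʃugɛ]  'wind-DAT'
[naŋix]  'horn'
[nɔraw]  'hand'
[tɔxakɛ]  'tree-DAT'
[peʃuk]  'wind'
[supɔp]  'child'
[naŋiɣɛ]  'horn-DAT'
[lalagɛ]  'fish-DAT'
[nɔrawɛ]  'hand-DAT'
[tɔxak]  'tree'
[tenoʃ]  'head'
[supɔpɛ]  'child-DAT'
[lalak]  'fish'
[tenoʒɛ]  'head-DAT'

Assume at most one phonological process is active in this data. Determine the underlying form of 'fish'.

In [lalagɛ] and [lalak] the final segment of 'fish' alternates: [g] ~ [k].
If /k/ were underlying and a rule turned it into [g] before the DAT suffix, 'tree' would also alternate; but it has [k] in both [tɔxakɛ] and [tɔxak].
Therefore /g/ is basic and [k] is derived by word-final obstruent devoicing (voiced obstruents become voiceless word-finally).
So 'fish' = /lalag/.

/lalag/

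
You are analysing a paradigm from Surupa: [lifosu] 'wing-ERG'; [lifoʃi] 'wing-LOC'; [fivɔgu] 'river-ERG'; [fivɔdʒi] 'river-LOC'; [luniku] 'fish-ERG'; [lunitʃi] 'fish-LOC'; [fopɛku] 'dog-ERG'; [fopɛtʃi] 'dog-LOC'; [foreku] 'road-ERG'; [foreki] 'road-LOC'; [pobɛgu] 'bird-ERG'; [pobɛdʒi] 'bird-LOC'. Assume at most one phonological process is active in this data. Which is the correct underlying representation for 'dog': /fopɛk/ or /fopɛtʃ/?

/fopɛtʃ/

The root 'dog' surfaces as [fopɛku] and [fopɛtʃi], with a stem-final [k] ~ [tʃ] alternation.
Compare 'road', with invariant [k] in [foreku] and [foreki]: an analysis with underlying /k/ and a rule producing [tʃ] before the LOC suffix would wrongly predict alternation here too.
So /tʃ/ is underlying, and a rule of depalatalization — palato-alveolar /tʃ/, /dʒ/ and /ʃ/ become [k], [g] and [s] when no front vowel follows — gives [k].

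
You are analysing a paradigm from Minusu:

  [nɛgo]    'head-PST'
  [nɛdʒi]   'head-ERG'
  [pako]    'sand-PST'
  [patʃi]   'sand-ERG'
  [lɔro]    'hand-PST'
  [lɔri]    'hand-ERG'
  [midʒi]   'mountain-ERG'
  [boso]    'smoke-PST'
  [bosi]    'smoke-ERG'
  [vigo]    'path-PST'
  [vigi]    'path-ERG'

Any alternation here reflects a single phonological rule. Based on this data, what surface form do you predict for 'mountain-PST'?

[migo]

The stem for 'head' ends in [g] in [nɛgo] but [dʒ] in [nɛdʒi].
But 'path' keeps [g] in both environments ([vigo], [vigi]), so there is no rule changing /g/ to [dʒ] before the ERG suffix.
The underlying segment must be /dʒ/; palato-alveolar /tʃ/ and /dʒ/ become [k] and [g] when no front vowel follows, yielding [g] there.
From [midʒi] the stem 'mountain' is /midʒ/; when no front vowel follows this yields [migo].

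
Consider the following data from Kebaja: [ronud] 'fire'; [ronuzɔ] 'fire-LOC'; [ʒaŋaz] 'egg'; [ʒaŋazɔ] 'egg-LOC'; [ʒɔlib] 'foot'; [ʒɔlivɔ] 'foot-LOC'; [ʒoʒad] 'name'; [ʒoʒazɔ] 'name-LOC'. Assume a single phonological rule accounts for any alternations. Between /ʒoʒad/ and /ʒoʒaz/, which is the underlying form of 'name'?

The stem for 'name' ends in [d] in [ʒoʒad] but [z] in [ʒoʒazɔ].
Compare 'egg', with invariant [z] in [ʒaŋaz] and [ʒaŋazɔ]: an analysis with underlying /z/ and a rule producing [d] in isolation would wrongly predict alternation here too.
So /d/ is underlying, and a rule of intervocalic spirantization — voiced stops become fricatives between vowels — gives [z].

/ʒoʒad/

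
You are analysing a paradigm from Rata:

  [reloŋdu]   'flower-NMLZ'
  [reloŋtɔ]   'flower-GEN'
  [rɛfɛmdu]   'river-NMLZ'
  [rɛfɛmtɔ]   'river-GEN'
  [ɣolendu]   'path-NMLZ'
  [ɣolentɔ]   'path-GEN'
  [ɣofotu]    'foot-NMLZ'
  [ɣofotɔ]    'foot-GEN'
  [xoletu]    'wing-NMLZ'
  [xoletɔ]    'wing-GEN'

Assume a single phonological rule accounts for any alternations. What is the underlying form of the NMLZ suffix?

/-du/

The NMLZ suffix surfaces as [-du] and [-tu], depending on the final segment of the stem.
The GEN suffix, which begins with [t], is invariant after every stem; so [t] is not altered by any rule here.
The NMLZ suffix is therefore /-du/ underlyingly, with post-vocalic devoicing: voiced stops become voiceless after a vowel.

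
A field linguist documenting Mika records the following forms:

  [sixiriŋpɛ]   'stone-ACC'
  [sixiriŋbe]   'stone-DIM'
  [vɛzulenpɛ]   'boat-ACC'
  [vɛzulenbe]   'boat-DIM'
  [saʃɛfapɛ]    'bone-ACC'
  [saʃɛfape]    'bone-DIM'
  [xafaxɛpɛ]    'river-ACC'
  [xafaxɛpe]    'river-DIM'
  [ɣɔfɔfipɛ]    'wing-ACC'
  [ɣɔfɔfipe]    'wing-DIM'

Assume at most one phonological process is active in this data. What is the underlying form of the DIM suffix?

/-be/

The DIM morpheme has two allomorphs, [-be] and [-pe].
By contrast the ACC suffix keeps its initial [p] throughout — that segment must be underlying.
So the underlying form is /-be/, and voiced stops become voiceless after a vowel.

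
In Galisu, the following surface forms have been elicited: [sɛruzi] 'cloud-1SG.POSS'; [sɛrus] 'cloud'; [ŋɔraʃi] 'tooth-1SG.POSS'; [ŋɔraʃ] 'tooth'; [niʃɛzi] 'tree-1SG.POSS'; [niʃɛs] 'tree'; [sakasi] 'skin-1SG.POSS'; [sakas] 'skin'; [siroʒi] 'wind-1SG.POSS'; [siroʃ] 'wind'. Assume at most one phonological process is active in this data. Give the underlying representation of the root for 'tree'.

The stem for 'tree' ends in [z] in [niʃɛzi] but [s] in [niʃɛs].
If /s/ were underlying and a rule turned it into [z] before the 1SG.POSS suffix, 'skin' would also alternate; but it has [s] in both [sakasi] and [sakas].
The underlying segment must be /z/; voiced obstruents become voiceless word-finally, yielding [s] there.

/niʃɛz/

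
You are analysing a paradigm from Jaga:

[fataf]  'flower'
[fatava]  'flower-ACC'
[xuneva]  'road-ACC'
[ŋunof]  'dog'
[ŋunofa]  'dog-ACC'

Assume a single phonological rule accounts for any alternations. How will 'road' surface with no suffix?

'flower' shows [f] ~ [v] at the end of the stem ([fataf] vs [fatava]).
Compare 'dog', with invariant [f] in [ŋunof] and [ŋunofa]: an analysis with underlying /f/ and a rule producing [v] before the ACC suffix would wrongly predict alternation here too.
So /v/ is underlying, and a rule of word-final obstruent devoicing — voiced obstruents become voiceless word-finally — gives [f].
From [xuneva] the stem 'road' is /xunev/; word-finally this yields [xunef].

[xunef]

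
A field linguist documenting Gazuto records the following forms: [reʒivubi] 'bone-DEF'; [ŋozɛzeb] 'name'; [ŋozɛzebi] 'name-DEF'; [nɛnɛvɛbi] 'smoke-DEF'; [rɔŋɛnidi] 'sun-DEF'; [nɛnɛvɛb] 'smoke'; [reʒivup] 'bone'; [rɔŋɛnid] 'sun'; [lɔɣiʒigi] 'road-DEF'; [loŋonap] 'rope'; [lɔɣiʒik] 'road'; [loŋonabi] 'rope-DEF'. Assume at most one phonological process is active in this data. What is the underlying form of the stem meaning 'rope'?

The root 'rope' surfaces as [loŋonap] and [loŋonabi], with a stem-final [p] ~ [b] alternation.
The stem 'smoke' ([nɛnɛvɛb], [nɛnɛvɛbi]) shows [b] unchanged in both environments, so [b] cannot be basic with [p] derived in isolation.
Therefore /p/ is basic and [b] is derived by intervocalic voicing (voiceless stops become voiced between vowels).

/loŋonap/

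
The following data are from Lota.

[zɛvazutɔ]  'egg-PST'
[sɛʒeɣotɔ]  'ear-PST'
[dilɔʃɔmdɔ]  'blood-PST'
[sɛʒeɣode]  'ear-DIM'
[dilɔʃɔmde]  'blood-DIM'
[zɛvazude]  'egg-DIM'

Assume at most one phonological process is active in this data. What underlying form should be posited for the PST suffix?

The PST morpheme has two allomorphs, [-dɔ] and [-tɔ].
By contrast the DIM suffix keeps its initial [d] throughout — that segment must be underlying.
So the underlying form is /-tɔ/, and voiceless stops become voiced after a nasal.

/-tɔ/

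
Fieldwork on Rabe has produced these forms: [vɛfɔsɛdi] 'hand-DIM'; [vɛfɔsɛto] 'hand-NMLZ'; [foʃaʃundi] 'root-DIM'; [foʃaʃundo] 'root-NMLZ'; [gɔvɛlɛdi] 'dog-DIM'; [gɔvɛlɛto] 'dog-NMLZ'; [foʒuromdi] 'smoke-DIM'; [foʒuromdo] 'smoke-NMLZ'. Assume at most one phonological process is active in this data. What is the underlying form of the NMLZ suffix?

/-to/

The NMLZ suffix surfaces as [-do] and [-to], depending on the final segment of the stem.
By contrast the DIM suffix keeps its initial [d] throughout — that segment must be underlying.
So the underlying form is /-to/, and voiceless stops become voiced after a nasal.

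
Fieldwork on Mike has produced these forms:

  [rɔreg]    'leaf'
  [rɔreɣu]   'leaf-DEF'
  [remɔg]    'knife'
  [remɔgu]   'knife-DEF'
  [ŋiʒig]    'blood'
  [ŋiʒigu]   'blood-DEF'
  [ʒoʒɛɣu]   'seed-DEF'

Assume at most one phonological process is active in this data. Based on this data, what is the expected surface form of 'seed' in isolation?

[ʒoʒɛg]

'leaf' shows [g] ~ [ɣ] at the end of the stem ([rɔreg] vs [rɔreɣu]).
If /g/ were underlying and a rule turned it into [ɣ] before the DEF suffix, 'blood' would also alternate; but it has [g] in both [ŋiʒig] and [ŋiʒigu].
Therefore /ɣ/ is basic and [g] is derived by word-final hardening (voiced fricatives become stops word-finally).
The one attested form of 'seed', [ʒoʒɛɣu], shows underlying /ʒoʒɛɣ/. Applying the same rule word-finally gives [ʒoʒɛg].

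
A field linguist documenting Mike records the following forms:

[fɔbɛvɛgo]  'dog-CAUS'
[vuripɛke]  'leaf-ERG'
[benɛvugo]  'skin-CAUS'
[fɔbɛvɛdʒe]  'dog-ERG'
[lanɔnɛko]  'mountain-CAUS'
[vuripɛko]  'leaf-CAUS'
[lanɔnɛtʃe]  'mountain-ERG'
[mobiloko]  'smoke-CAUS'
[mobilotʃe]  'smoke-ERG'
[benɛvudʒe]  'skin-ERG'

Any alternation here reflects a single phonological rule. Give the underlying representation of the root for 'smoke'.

The stem for 'smoke' ends in [k] in [mobiloko] but [tʃ] in [mobilotʃe].
Compare 'leaf', with invariant [k] in [vuripɛko] and [vuripɛke]: an analysis with underlying /k/ and a rule producing [tʃ] before the ERG suffix would wrongly predict alternation here too.
The underlying segment must be /tʃ/; palato-alveolar /tʃ/ and /dʒ/ become [k] and [g] when no front vowel follows, yielding [k] there.

/mobilotʃ/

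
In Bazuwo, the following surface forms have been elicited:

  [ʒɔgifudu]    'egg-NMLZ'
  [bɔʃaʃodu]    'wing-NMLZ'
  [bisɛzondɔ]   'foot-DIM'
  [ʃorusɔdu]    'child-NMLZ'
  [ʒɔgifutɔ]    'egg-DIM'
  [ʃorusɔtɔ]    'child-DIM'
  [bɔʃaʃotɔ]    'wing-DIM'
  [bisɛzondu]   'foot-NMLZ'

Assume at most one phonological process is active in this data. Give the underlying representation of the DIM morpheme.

/-tɔ/

The DIM morpheme has two allomorphs, [-dɔ] and [-tɔ].
The NMLZ suffix, which begins with [d], is invariant after every stem; so [d] is not altered by any rule here.
The DIM suffix is therefore /-tɔ/ underlyingly, with post-nasal voicing: voiceless stops become voiced after a nasal.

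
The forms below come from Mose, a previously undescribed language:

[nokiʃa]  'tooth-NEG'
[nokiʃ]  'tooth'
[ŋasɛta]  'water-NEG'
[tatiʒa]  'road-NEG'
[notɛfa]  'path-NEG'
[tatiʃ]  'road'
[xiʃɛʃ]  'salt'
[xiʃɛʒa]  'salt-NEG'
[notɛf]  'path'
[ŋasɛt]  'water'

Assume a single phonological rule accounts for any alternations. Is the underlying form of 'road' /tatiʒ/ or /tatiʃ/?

/tatiʒ/

The stem for 'road' ends in [ʒ] in [tatiʒa] but [ʃ] in [tatiʃ].
Compare 'tooth', with invariant [ʃ] in [nokiʃa] and [nokiʃ]: an analysis with underlying /ʃ/ and a rule producing [ʒ] before the NEG suffix would wrongly predict alternation here too.
Therefore /ʒ/ is basic and [ʃ] is derived by word-final obstruent devoicing (voiced obstruents become voiceless word-finally).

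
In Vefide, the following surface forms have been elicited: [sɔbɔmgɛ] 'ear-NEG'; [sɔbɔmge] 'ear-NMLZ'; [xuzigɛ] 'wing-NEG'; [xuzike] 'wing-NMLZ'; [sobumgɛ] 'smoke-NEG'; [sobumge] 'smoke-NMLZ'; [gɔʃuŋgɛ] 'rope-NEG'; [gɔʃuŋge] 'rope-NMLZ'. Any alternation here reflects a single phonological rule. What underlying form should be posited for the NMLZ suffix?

The NMLZ morpheme has two allomorphs, [-ge] and [-ke].
The NEG suffix, which begins with [g], is invariant after every stem; so [g] is not altered by any rule here.
So the underlying form is /-ke/, and voiceless stops become voiced after a nasal.

/-ke/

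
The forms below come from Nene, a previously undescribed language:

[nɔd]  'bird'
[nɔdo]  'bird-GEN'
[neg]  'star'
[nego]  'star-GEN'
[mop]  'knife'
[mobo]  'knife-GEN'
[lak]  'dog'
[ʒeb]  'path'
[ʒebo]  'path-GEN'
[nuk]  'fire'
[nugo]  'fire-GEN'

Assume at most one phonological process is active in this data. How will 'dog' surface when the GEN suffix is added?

'fire' shows [k] ~ [g] at the end of the stem ([nuk] vs [nugo]).
If /g/ were underlying and a rule turned it into [k] in isolation, 'star' would also alternate; but it has [g] in both [neg] and [nego].
So /k/ is underlying, and a rule of intervocalic voicing — voiceless stops become voiced between vowels — gives [g].
From [lak] the stem 'dog' is /lak/; between vowels this yields [lago].

[lago]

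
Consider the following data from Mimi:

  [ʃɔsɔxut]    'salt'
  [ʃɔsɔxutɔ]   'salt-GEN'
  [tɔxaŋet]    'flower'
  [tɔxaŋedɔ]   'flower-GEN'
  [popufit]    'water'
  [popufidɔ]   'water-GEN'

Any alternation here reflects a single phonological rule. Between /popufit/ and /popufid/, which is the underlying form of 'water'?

In [popufit] and [popufidɔ] the final segment of 'water' alternates: [t] ~ [d].
But 'salt' keeps [t] in both environments ([ʃɔsɔxut], [ʃɔsɔxutɔ]), so there is no rule changing /t/ to [d] before the GEN suffix.
Therefore /d/ is basic and [t] is derived by word-final obstruent devoicing (voiced obstruents become voiceless word-finally).

/popufid/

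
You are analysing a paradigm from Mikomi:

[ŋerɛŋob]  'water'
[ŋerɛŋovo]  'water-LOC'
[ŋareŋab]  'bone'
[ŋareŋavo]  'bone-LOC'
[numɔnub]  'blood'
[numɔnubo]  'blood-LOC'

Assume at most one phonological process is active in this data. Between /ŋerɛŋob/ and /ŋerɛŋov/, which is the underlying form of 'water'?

The stem for 'water' ends in [b] in [ŋerɛŋob] but [v] in [ŋerɛŋovo].
The stem 'blood' ([numɔnub], [numɔnubo]) shows [b] unchanged in both environments, so [b] cannot be basic with [v] derived before the LOC suffix.
Therefore /v/ is basic and [b] is derived by word-final hardening (voiced fricatives become stops word-finally).

/ŋerɛŋov/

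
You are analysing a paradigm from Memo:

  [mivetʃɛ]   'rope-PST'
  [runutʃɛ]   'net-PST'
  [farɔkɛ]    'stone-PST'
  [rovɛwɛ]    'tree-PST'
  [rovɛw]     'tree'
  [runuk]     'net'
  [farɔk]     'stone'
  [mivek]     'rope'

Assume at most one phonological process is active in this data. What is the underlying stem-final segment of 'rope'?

'rope' shows [k] ~ [tʃ] at the end of the stem ([mivek] vs [mivetʃɛ]).
But 'stone' keeps [k] in both environments ([farɔk], [farɔkɛ]), so there is no rule changing /k/ to [tʃ] before the PST suffix.
Therefore /tʃ/ is basic and [k] is derived by depalatalization (palato-alveolar /tʃ/ becomes [k] when no front vowel follows).

/tʃ/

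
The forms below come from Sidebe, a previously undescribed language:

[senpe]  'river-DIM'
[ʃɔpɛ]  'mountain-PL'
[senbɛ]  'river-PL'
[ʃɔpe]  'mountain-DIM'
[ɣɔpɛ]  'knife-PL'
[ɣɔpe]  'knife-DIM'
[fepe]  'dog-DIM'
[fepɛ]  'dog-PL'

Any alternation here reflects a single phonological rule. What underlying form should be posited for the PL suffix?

The PL suffix surfaces as [-bɛ] and [-pɛ], depending on the final segment of the stem.
By contrast the DIM suffix keeps its initial [p] throughout — that segment must be underlying.
The PL suffix is therefore /-bɛ/ underlyingly, with post-vocalic devoicing: voiced stops become voiceless after a vowel.

/-bɛ/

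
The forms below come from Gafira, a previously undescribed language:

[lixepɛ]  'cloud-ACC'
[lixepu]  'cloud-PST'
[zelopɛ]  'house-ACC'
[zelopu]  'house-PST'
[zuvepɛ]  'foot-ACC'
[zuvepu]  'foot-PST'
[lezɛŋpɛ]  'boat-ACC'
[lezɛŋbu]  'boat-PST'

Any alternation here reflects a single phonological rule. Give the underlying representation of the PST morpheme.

The PST suffix surfaces as [-bu] and [-pu], depending on the final segment of the stem.
By contrast the ACC suffix keeps its initial [p] throughout — that segment must be underlying.
The PST suffix is therefore /-bu/ underlyingly, with post-vocalic devoicing: voiced stops become voiceless after a vowel.

/-bu/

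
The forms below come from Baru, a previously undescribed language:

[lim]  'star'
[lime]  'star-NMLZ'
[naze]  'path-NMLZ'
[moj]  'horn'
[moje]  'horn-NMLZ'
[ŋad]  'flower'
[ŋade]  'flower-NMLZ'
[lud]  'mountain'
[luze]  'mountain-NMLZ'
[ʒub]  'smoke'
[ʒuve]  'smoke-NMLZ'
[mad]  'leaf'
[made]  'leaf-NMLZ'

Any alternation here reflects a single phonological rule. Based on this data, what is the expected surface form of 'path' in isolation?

The stem for 'mountain' ends in [d] in [lud] but [z] in [luze].
Compare 'leaf', with invariant [d] in [mad] and [made]: an analysis with underlying /d/ and a rule producing [z] before the NMLZ suffix would wrongly predict alternation here too.
So /z/ is underlying, and a rule of word-final hardening — voiced fricatives become stops word-finally — gives [d].
From [naze] the stem 'path' is /naz/; word-finally this yields [nad].

[nad]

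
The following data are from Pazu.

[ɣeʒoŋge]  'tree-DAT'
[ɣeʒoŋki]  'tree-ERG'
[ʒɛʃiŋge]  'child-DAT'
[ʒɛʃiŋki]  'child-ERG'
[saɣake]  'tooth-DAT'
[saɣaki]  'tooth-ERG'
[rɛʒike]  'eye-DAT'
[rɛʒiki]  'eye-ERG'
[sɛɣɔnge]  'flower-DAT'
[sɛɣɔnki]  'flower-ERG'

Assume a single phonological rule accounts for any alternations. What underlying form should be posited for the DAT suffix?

The DAT morpheme has two allomorphs, [-ge] and [-ke].
By contrast the ERG suffix keeps its initial [k] throughout — that segment must be underlying.
The DAT suffix is therefore /-ge/ underlyingly, with post-vocalic devoicing: voiced stops become voiceless after a vowel.

/-ge/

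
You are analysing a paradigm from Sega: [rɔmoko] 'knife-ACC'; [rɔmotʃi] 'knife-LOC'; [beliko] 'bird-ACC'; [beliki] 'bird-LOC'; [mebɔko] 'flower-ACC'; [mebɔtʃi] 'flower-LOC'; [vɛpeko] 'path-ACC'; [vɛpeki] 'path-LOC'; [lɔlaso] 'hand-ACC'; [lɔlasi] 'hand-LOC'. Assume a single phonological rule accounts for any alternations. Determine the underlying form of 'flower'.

/mebɔtʃ/

The stem for 'flower' ends in [k] in [mebɔko] but [tʃ] in [mebɔtʃi].
Compare 'bird', with invariant [k] in [beliko] and [beliki]: an analysis with underlying /k/ and a rule producing [tʃ] before the LOC suffix would wrongly predict alternation here too.
Therefore /tʃ/ is basic and [k] is derived by depalatalization (palato-alveolar /tʃ/ becomes [k] when no front vowel follows).
So 'flower' = /mebɔtʃ/.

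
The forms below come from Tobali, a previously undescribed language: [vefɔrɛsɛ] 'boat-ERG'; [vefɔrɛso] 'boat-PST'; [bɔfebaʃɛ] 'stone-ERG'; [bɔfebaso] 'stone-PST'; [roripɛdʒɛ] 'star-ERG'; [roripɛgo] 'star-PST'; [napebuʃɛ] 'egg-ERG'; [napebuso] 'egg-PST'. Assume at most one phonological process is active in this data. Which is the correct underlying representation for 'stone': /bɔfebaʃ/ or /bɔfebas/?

The root 'stone' surfaces as [bɔfebaʃɛ] and [bɔfebaso], with a stem-final [ʃ] ~ [s] alternation.
But 'boat' keeps [s] in both environments ([vefɔrɛsɛ], [vefɔrɛso]), so there is no rule changing /s/ to [ʃ] before the ERG suffix.
So /ʃ/ is underlying, and a rule of depalatalization — palato-alveolar /dʒ/ and /ʃ/ become [g] and [s] when no front vowel follows — gives [s].

/bɔfebaʃ/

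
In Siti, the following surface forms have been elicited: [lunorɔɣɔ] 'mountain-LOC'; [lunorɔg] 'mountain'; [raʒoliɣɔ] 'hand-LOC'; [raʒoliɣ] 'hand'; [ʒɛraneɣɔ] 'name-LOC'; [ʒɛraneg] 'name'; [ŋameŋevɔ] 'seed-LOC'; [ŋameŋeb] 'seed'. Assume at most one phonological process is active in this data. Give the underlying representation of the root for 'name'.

'name' shows [ɣ] ~ [g] at the end of the stem ([ʒɛraneɣɔ] vs [ʒɛraneg]).
Compare 'hand', with invariant [ɣ] in [raʒoliɣɔ] and [raʒoliɣ]: an analysis with underlying /ɣ/ and a rule producing [g] in isolation would wrongly predict alternation here too.
The underlying segment must be /g/; voiced stops become fricatives between vowels, yielding [ɣ] there.

/ʒɛraneg/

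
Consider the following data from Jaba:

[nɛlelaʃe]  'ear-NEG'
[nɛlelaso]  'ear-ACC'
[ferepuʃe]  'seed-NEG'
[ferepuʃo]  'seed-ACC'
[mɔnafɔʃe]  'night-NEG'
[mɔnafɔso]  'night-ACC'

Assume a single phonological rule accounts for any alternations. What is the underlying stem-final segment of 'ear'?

In [nɛlelaʃe] and [nɛlelaso] the final segment of 'ear' alternates: [ʃ] ~ [s].
But 'seed' keeps [ʃ] in both environments ([ferepuʃe], [ferepuʃo]), so there is no rule changing /ʃ/ to [s] before the ACC suffix.
So /s/ is underlying, and a rule of palatalization before a front vowel — /s/ becomes palato-alveolar [ʃ] before a front vowel — gives [ʃ].

/s/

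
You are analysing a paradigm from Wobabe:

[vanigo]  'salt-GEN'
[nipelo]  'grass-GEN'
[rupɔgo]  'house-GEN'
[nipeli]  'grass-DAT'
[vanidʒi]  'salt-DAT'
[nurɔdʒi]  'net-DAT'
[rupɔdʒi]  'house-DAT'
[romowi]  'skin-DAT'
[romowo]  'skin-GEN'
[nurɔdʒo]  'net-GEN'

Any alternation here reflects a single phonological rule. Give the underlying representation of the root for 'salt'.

/vanig/

'salt' shows [g] ~ [dʒ] at the end of the stem ([vanigo] vs [vanidʒi]).
Compare 'net', with invariant [dʒ] in [nurɔdʒo] and [nurɔdʒi]: an analysis with underlying /dʒ/ and a rule producing [g] before the GEN suffix would wrongly predict alternation here too.
Therefore /g/ is basic and [dʒ] is derived by palatalization before a front vowel (/g/ becomes palato-alveolar [dʒ] before a front vowel).
So 'salt' = /vanig/.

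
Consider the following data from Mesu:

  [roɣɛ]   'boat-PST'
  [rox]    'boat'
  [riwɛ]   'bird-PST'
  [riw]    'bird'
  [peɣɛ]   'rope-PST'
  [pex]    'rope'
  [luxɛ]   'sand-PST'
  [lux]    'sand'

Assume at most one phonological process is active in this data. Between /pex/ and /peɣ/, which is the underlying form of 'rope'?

In [peɣɛ] and [pex] the final segment of 'rope' alternates: [ɣ] ~ [x].
The stem 'sand' ([luxɛ], [lux]) shows [x] unchanged in both environments, so [x] cannot be basic with [ɣ] derived before the PST suffix.
So /ɣ/ is underlying, and a rule of word-final obstruent devoicing — voiced obstruents become voiceless word-finally — gives [x].

/peɣ/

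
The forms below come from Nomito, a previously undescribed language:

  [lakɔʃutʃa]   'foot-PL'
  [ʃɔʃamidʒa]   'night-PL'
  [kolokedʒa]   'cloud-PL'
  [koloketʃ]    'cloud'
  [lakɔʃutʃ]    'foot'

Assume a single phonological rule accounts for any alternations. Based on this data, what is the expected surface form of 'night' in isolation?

[ʃɔʃamitʃ]

'cloud' shows [tʃ] ~ [dʒ] at the end of the stem ([koloketʃ] vs [kolokedʒa]).
If /tʃ/ were underlying and a rule turned it into [dʒ] before the PL suffix, 'foot' would also alternate; but it has [tʃ] in both [lakɔʃutʃ] and [lakɔʃutʃa].
The alternation reflects word-final obstruent devoicing: voiced obstruents become voiceless word-finally. /dʒ/ is underlying.
From [ʃɔʃamidʒa] the stem 'night' is /ʃɔʃamidʒ/; word-finally this yields [ʃɔʃamitʃ].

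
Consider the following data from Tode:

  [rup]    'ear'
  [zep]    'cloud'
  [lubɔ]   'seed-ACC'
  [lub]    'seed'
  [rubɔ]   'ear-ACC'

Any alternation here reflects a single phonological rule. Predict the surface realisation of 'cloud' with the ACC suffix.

The stem for 'ear' ends in [p] in [rup] but [b] in [rubɔ].
The stem 'seed' ([lub], [lubɔ]) shows [b] unchanged in both environments, so [b] cannot be basic with [p] derived in isolation.
So /p/ is underlying, and a rule of intervocalic voicing — voiceless stops become voiced between vowels — gives [b].
The one attested form of 'cloud', [zep], shows underlying /zep/. Applying the same rule between vowels gives [zebɔ].

[zebɔ]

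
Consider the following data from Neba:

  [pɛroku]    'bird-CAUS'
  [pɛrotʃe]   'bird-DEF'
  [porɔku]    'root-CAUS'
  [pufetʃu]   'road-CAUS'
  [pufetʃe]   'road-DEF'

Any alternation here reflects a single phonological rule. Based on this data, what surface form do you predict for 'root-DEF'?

'bird' shows [k] ~ [tʃ] at the end of the stem ([pɛroku] vs [pɛrotʃe]).
But 'road' keeps [tʃ] in both environments ([pufetʃu], [pufetʃe]), so there is no rule changing /tʃ/ to [k] before the CAUS suffix.
Therefore /k/ is basic and [tʃ] is derived by palatalization before a front vowel (/k/ becomes palato-alveolar [tʃ] before a front vowel).
The one attested form of 'root', [porɔku], shows underlying /porɔk/. Applying the same rule before a front vowel gives [porɔtʃe].

[porɔtʃe]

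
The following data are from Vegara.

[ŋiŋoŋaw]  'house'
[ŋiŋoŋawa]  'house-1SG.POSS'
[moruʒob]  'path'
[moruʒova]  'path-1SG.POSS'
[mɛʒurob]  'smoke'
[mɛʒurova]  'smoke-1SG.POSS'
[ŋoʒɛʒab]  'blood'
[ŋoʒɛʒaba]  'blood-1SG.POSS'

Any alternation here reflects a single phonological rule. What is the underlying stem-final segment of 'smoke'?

The stem for 'smoke' ends in [b] in [mɛʒurob] but [v] in [mɛʒurova].
Compare 'blood', with invariant [b] in [ŋoʒɛʒab] and [ŋoʒɛʒaba]: an analysis with underlying /b/ and a rule producing [v] before the 1SG.POSS suffix would wrongly predict alternation here too.
The alternation reflects word-final hardening: voiced fricatives become stops word-finally. /v/ is underlying.

/v/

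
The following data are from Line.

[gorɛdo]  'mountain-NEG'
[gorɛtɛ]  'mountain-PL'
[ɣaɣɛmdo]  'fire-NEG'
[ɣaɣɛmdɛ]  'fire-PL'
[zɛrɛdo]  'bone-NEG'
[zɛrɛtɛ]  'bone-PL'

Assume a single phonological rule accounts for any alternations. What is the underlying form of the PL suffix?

The PL morpheme has two allomorphs, [-dɛ] and [-tɛ].
The NEG suffix, which begins with [d], is invariant after every stem; so [d] is not altered by any rule here.
The PL suffix is therefore /-tɛ/ underlyingly, with post-nasal voicing: voiceless stops become voiced after a nasal.

/-tɛ/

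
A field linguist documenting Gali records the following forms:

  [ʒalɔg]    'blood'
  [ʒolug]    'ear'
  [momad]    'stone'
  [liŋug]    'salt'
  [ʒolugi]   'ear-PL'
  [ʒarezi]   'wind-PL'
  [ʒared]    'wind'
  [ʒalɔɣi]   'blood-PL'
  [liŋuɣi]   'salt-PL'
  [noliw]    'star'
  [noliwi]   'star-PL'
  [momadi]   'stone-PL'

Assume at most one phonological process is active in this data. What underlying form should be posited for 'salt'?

/liŋuɣ/

The root 'salt' surfaces as [liŋuɣi] and [liŋug], with a stem-final [ɣ] ~ [g] alternation.
The stem 'ear' ([ʒolugi], [ʒolug]) shows [g] unchanged in both environments, so [g] cannot be basic with [ɣ] derived before the PL suffix.
The alternation reflects word-final hardening: voiced fricatives become stops word-finally. /ɣ/ is underlying.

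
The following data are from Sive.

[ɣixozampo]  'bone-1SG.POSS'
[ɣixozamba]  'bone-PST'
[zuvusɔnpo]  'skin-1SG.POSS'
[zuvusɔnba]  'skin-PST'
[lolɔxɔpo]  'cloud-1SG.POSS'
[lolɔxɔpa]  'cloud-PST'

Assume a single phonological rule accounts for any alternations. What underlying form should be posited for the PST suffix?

/-ba/

The PST suffix surfaces as [-ba] and [-pa], depending on the final segment of the stem.
The 1SG.POSS suffix, which begins with [p], is invariant after every stem; so [p] is not altered by any rule here.
The PST suffix is therefore /-ba/ underlyingly, with post-vocalic devoicing: voiced stops become voiceless after a vowel.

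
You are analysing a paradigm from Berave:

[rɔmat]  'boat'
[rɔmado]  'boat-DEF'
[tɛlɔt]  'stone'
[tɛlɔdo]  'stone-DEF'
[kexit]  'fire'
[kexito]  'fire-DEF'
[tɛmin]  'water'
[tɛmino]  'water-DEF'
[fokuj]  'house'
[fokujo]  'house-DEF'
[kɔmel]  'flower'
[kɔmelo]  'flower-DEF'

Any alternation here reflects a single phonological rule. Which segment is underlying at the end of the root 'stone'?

/d/

In [tɛlɔt] and [tɛlɔdo] the final segment of 'stone' alternates: [t] ~ [d].
If /t/ were underlying and a rule turned it into [d] before the DEF suffix, 'fire' would also alternate; but it has [t] in both [kexit] and [kexito].
The underlying segment must be /d/; voiced obstruents become voiceless word-finally, yielding [t] there.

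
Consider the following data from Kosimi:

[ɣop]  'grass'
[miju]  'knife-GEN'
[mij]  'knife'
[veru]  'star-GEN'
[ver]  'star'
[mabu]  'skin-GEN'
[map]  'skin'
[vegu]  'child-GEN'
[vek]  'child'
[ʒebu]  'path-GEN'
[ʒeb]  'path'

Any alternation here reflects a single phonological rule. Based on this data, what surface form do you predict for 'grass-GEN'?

The root 'skin' surfaces as [mabu] and [map], with a stem-final [b] ~ [p] alternation.
Compare 'path', with invariant [b] in [ʒebu] and [ʒeb]: an analysis with underlying /b/ and a rule producing [p] in isolation would wrongly predict alternation here too.
The alternation reflects intervocalic voicing: voiceless stops become voiced between vowels. /p/ is underlying.
The one attested form of 'grass', [ɣop], shows underlying /ɣop/. Applying the same rule between vowels gives [ɣobu].

[ɣobu]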